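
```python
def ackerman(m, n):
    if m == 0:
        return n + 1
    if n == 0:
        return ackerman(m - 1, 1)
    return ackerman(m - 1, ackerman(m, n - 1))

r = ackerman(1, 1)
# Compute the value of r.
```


ackerman(1, 1)
= ackerman(0, ackerman(1, 0))
First compute ackerman(1, 0) = 2
= ackerman(0, 2)
= 3


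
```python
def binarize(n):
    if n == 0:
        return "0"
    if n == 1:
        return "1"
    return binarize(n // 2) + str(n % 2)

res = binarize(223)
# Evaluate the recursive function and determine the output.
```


binarize(223)
= binarize(111) + "1"
= binarize(55) + "1" + "1"
= binarize(27) + "1" + "1" + "1"
= binarize(13) + "1" + "1" + "1" + "1"
= binarize(6) + "1" + "1" + "1" + "1" + "1"
= binarize(3) + "0" + "1" + "1" + "1" + "1" + "1"
= binarize(1) + "1" + "0" + "1" + "1" + "1" + "1" + "1"
= "1" + "1" + "0" + "1" + "1" + "1" + "1" + "1"
= "11011111"


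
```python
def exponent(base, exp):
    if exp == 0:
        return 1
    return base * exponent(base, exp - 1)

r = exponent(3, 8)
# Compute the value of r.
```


exponent(3, 8)
= 3 * exponent(3, 7)
= 3 * 3 * exponent(3, 6)
= 3 * 3 * 3 * exponent(3, 5)
= 3 * 3 * 3 * 3 * exponent(3, 4)
= 3 * 3 * 3 * 3 * 3 * exponent(3, 3)
= 3 * 3 * 3 * 3 * 3 * 3 * exponent(3, 2)
= 3 * 3 * 3 * 3 * 3 * 3 * 3 * exponent(3, 1)
= 3 * 3 * 3 * 3 * 3 * 3 * 3 * 3 * exponent(3, 0)
= 3 * 3 * 3 * 3 * 3 * 3 * 3 * 3 * 1
= 6561


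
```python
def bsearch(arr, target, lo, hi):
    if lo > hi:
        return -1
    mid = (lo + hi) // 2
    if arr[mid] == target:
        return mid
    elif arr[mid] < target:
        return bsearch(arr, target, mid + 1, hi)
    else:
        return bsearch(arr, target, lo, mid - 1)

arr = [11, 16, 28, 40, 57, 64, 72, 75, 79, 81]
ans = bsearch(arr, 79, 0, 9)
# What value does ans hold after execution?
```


bsearch(arr, 79, 0, 9)
lo=0, hi=9, mid=4, arr[mid]=57
57 < 79, search right half
lo=5, hi=9, mid=7, arr[mid]=75
75 < 79, search right half
lo=8, hi=9, mid=8, arr[mid]=79
arr[8] == 79, found at index 8
= 8


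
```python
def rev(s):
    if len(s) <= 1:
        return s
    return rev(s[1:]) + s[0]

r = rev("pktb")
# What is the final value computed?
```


rev("pktb")
= rev("ktb") + "p"
= rev("tb") + "k" + "p"
= rev("b") + "t" + "k" + "p"
= "b" + "t" + "k" + "p"
= "btkp"


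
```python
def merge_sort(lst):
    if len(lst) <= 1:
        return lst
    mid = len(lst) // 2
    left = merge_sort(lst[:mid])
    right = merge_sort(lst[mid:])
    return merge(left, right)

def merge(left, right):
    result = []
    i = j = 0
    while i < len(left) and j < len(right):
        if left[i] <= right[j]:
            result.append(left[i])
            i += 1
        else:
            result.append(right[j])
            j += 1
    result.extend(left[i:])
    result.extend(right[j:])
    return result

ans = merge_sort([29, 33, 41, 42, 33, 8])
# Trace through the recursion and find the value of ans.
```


merge_sort([29, 33, 41, 42, 33, 8])
Split into [29, 33, 41] and [42, 33, 8]
Left sorted: [29, 33, 41]
Right sorted: [8, 33, 42]
Merge [29, 33, 41] and [8, 33, 42]
= [8, 29, 33, 33, 41, 42]


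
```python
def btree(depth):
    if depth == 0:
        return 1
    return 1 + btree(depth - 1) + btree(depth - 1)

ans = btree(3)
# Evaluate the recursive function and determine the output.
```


btree(3)
= 1 + btree(2) + btree(2)
= 1 + 2 * btree(2)
btree(k) = 2^(k+1) - 1
btree(0) = 1
btree(1) = 3
btree(2) = 7
btree(3) = 15
btree(3) = 2^4 - 1 = 15


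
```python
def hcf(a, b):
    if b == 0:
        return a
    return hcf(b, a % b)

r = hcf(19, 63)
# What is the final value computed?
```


hcf(19, 63)
= hcf(63, 19 % 63) = hcf(63, 19)
= hcf(19, 63 % 19) = hcf(19, 6)
= hcf(6, 19 % 6) = hcf(6, 1)
= hcf(1, 6 % 1) = hcf(1, 0)
b == 0, return a = 1


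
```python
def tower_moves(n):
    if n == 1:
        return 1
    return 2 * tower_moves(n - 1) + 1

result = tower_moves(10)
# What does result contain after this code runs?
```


tower_moves(10)
= 2 * tower_moves(9) + 1
= 2 * (2 * tower_moves(8) + 1) + 1
= 2 * (2 * (2 * tower_moves(7) + 1) + 1) + 1
= 2 * (2 * (2 * (2 * tower_moves(6) + 1) + 1) + 1) + 1
= 2 * (2 * (2 * (2 * (2 * tower_moves(5) + 1) + 1) + 1) + 1) + 1
= 2 * (2 * (2 * (2 * (2 * (2 * tower_moves(4) + 1) + 1) + 1) + 1) + 1) + 1
= 2 * (2 * (2 * (2 * (2 * (2 * (2 * tower_moves(3) + 1) + 1) + 1) + 1) + 1) + 1) + 1
= 2 * (2 * (2 * (2 * (2 * (2 * (2 * (2 * tower_moves(2) + 1) + 1) + 1) + 1) + 1) + 1) + 1) + 1
= 2 * (2 * (2 * (2 * (2 * (2 * (2 * (2 * (2 * tower_moves(1) + 1) + 1) + 1) + 1) + 1) + 1) + 1) + 1) + 1
Now compute bottom-up:
tower_moves(1) = 1
tower_moves(2) = 2 * 1 + 1 = 3
tower_moves(3) = 2 * 3 + 1 = 7
tower_moves(4) = 2 * 7 + 1 = 15
tower_moves(5) = 2 * 15 + 1 = 31
tower_moves(6) = 2 * 31 + 1 = 63
tower_moves(7) = 2 * 63 + 1 = 127
tower_moves(8) = 2 * 127 + 1 = 255
tower_moves(9) = 2 * 255 + 1 = 511
tower_moves(10) = 2 * 511 + 1 = 1023
= 1023


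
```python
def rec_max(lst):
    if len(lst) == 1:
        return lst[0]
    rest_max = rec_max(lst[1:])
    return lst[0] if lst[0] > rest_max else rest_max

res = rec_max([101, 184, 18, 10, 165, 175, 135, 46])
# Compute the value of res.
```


rec_max([101, 184, 18, 10, 165, 175, 135, 46])
= compare 101 with rec_max([184, 18, 10, 165, 175, 135, 46])
= compare 184 with rec_max([18, 10, 165, 175, 135, 46])
= compare 18 with rec_max([10, 165, 175, 135, 46])
= compare 10 with rec_max([165, 175, 135, 46])
= compare 165 with rec_max([175, 135, 46])
= compare 175 with rec_max([135, 46])
= compare 135 with rec_max([46])
Base: rec_max([46]) = 46
compare 135 with 46: max = 135
compare 175 with 135: max = 175
compare 165 with 175: max = 175
compare 10 with 175: max = 175
compare 18 with 175: max = 175
compare 184 with 175: max = 184
compare 101 with 184: max = 184
= 184


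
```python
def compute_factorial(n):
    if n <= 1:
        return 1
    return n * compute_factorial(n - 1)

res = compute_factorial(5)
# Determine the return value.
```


compute_factorial(5)
= 5 * compute_factorial(4)
= 5 * 4 * compute_factorial(3)
= 5 * 4 * 3 * compute_factorial(2)
= 5 * 4 * 3 * 2 * compute_factorial(1)
= 5 * 4 * 3 * 2 * 1
= 120


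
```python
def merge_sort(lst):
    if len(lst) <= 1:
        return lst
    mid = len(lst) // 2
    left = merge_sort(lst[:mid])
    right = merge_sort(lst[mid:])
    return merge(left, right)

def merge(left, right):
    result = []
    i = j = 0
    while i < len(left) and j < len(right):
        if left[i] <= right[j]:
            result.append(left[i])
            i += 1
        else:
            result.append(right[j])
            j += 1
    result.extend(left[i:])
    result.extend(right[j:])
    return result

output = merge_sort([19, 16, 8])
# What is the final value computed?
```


merge_sort([19, 16, 8])
Split into [19] and [16, 8]
Left sorted: [19]
Right sorted: [8, 16]
Merge [19] and [8, 16]
= [8, 16, 19]


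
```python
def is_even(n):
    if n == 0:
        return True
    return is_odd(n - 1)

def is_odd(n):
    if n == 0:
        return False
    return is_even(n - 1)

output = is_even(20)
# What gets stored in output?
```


is_even(20)
= is_odd(19)
= is_even(18)
= is_odd(17)
= is_even(16)
= is_odd(15)
= is_even(14)
= is_odd(13)
= is_even(12)
= is_odd(11)
= is_even(10)
= is_odd(9)
= is_even(8)
= is_odd(7)
= is_even(6)
= is_odd(5)
= is_even(4)
= is_odd(3)
= is_even(2)
= is_odd(1)
= is_even(0)
n == 0: return True
= True


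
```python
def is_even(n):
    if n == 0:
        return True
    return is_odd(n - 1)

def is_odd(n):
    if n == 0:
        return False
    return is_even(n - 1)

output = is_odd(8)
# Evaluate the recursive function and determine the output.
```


is_odd(8)
= is_even(7)
= is_odd(6)
= is_even(5)
= is_odd(4)
= is_even(3)
= is_odd(2)
= is_even(1)
= is_odd(0)
n == 0: return False
= False


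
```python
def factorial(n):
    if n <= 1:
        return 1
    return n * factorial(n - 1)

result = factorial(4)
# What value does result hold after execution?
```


factorial(4)
= 4 * factorial(3)
= 4 * 3 * factorial(2)
= 4 * 3 * 2 * factorial(1)
= 4 * 3 * 2 * 1
= 24


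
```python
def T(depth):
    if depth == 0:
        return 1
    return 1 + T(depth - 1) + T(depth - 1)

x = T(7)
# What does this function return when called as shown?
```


T(7)
= 1 + T(6) + T(6)
= 1 + 2 * T(6)
T(k) = 2^(k+1) - 1
T(0) = 1
T(1) = 3
T(2) = 7
T(3) = 15
T(4) = 31
T(7) = 2^8 - 1 = 255


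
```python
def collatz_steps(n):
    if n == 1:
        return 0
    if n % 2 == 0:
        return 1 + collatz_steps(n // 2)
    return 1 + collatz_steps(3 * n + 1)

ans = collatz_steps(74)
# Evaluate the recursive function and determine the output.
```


collatz_steps(74)
74 is even -> collatz_steps(37)
37 is odd -> 3*37+1 = 112 -> collatz_steps(112)
112 is even -> collatz_steps(56)
56 is even -> collatz_steps(28)
28 is even -> collatz_steps(14)
14 is even -> collatz_steps(7)
7 is odd -> 3*7+1 = 22 -> collatz_steps(22)
22 is even -> collatz_steps(11)
11 is odd -> 3*11+1 = 34 -> collatz_steps(34)
34 is even -> collatz_steps(17)
17 is odd -> 3*17+1 = 52 -> collatz_steps(52)
52 is even -> collatz_steps(26)
26 is even -> collatz_steps(13)
13 is odd -> 3*13+1 = 40 -> collatz_steps(40)
40 is even -> collatz_steps(20)
20 is even -> collatz_steps(10)
10 is even -> collatz_steps(5)
5 is odd -> 3*5+1 = 16 -> collatz_steps(16)
16 is even -> collatz_steps(8)
8 is even -> collatz_steps(4)
4 is even -> collatz_steps(2)
2 is even -> collatz_steps(1)
Reached 1 after 22 steps
= 22


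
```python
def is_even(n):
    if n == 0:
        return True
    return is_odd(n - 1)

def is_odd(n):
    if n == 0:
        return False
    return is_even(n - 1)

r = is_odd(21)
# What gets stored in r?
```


is_odd(21)
= is_even(20)
= is_odd(19)
= is_even(18)
= is_odd(17)
= is_even(16)
= is_odd(15)
= is_even(14)
= is_odd(13)
= is_even(12)
= is_odd(11)
= is_even(10)
= is_odd(9)
= is_even(8)
= is_odd(7)
= is_even(6)
= is_odd(5)
= is_even(4)
= is_odd(3)
= is_even(2)
= is_odd(1)
= is_even(0)
n == 0: return True
= True


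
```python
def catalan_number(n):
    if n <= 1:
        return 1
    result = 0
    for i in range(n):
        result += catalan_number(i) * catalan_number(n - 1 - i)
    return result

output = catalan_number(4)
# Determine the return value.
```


catalan_number(4)
= sum of catalan_number(i) * catalan_number(4-1-i) for i in 0..3
First compute sub-values bottom-up:
  catalan_number(0) = 1, catalan_number(1) = 1
  catalan_number(2) = 1*1 + 1*1 = 2
  catalan_number(3) = 1*2 + 1*1 + 2*1 = 5
Now catalan_number(4):
  catalan_number(0)*catalan_number(3) = 1*5 = 5
  catalan_number(1)*catalan_number(2) = 1*2 = 2
  catalan_number(2)*catalan_number(1) = 2*1 = 2
  catalan_number(3)*catalan_number(0) = 5*1 = 5
= 5 + 2 + 2 + 5
= 14


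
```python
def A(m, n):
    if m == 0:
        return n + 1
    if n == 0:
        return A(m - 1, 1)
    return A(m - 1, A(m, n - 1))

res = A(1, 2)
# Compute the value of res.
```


A(1, 2)
= A(0, A(1, 1))
First compute A(1, 1) = 3
= A(0, 3)
= 4


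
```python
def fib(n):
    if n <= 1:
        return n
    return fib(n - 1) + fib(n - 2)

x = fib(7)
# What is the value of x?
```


fib(7)
= fib(6) + fib(5)
= (fib(5) + fib(4)) + fib(5)
Computing bottom-up: fib(0)=0, fib(1)=1, fib(2)=1, fib(3)=2, fib(4)=3, fib(5)=5, fib(6)=8, fib(7)=13
= 13


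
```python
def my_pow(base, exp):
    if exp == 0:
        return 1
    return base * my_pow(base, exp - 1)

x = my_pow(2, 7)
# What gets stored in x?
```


my_pow(2, 7)
= 2 * my_pow(2, 6)
= 2 * 2 * my_pow(2, 5)
= 2 * 2 * 2 * my_pow(2, 4)
= 2 * 2 * 2 * 2 * my_pow(2, 3)
= 2 * 2 * 2 * 2 * 2 * my_pow(2, 2)
= 2 * 2 * 2 * 2 * 2 * 2 * my_pow(2, 1)
= 2 * 2 * 2 * 2 * 2 * 2 * 2 * my_pow(2, 0)
= 2 * 2 * 2 * 2 * 2 * 2 * 2 * 1
= 128


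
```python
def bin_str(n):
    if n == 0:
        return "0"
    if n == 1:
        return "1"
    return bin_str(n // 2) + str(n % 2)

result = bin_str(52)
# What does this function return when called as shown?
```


bin_str(52)
= bin_str(26) + "0"
= bin_str(13) + "0" + "0"
= bin_str(6) + "1" + "0" + "0"
= bin_str(3) + "0" + "1" + "0" + "0"
= bin_str(1) + "1" + "0" + "1" + "0" + "0"
= "1" + "1" + "0" + "1" + "0" + "0"
= "110100"


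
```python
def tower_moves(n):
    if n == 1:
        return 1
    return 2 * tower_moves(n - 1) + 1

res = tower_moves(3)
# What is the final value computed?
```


tower_moves(3)
= 2 * tower_moves(2) + 1
= 2 * (2 * tower_moves(1) + 1) + 1
Now compute bottom-up:
tower_moves(1) = 1
tower_moves(2) = 2 * 1 + 1 = 3
tower_moves(3) = 2 * 3 + 1 = 7
= 7


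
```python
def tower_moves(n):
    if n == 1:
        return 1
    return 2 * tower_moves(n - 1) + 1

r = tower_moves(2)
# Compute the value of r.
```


tower_moves(2)
= 2 * tower_moves(1) + 1
Now compute bottom-up:
tower_moves(1) = 1
tower_moves(2) = 2 * 1 + 1 = 3
= 3


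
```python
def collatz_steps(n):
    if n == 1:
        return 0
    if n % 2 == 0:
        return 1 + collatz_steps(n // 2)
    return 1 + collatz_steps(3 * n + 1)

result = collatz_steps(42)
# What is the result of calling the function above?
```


collatz_steps(42)
42 is even -> collatz_steps(21)
21 is odd -> 3*21+1 = 64 -> collatz_steps(64)
64 is even -> collatz_steps(32)
32 is even -> collatz_steps(16)
16 is even -> collatz_steps(8)
8 is even -> collatz_steps(4)
4 is even -> collatz_steps(2)
2 is even -> collatz_steps(1)
Reached 1 after 8 steps
= 8


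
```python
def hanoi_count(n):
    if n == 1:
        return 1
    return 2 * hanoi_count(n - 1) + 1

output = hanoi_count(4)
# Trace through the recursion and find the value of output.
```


hanoi_count(4)
= 2 * hanoi_count(3) + 1
= 2 * (2 * hanoi_count(2) + 1) + 1
= 2 * (2 * (2 * hanoi_count(1) + 1) + 1) + 1
Now compute bottom-up:
hanoi_count(1) = 1
hanoi_count(2) = 2 * 1 + 1 = 3
hanoi_count(3) = 2 * 3 + 1 = 7
hanoi_count(4) = 2 * 7 + 1 = 15
= 15


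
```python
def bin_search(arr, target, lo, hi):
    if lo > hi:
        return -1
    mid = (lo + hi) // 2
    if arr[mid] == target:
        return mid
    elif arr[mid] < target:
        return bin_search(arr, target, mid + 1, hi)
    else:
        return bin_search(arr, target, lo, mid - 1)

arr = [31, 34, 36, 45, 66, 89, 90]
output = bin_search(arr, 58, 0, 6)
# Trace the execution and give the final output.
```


bin_search(arr, 58, 0, 6)
lo=0, hi=6, mid=3, arr[mid]=45
45 < 58, search right half
lo=4, hi=6, mid=5, arr[mid]=89
89 > 58, search left half
lo=4, hi=4, mid=4, arr[mid]=66
66 > 58, search left half
lo > hi, target not found, return -1
= -1


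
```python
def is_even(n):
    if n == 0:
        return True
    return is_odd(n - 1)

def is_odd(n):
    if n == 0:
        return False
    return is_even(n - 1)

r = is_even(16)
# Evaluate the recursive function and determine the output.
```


is_even(16)
= is_odd(15)
= is_even(14)
= is_odd(13)
= is_even(12)
= is_odd(11)
= is_even(10)
= is_odd(9)
= is_even(8)
= is_odd(7)
= is_even(6)
= is_odd(5)
= is_even(4)
= is_odd(3)
= is_even(2)
= is_odd(1)
= is_even(0)
n == 0: return True
= True


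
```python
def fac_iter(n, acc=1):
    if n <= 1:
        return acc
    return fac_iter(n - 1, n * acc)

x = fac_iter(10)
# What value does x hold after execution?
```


fac_iter(10, 1)
= fac_iter(9, 10 * 1) = fac_iter(9, 10)
= fac_iter(8, 9 * 10) = fac_iter(8, 90)
= fac_iter(7, 8 * 90) = fac_iter(7, 720)
= fac_iter(6, 7 * 720) = fac_iter(6, 5040)
= fac_iter(5, 6 * 5040) = fac_iter(5, 30240)
= fac_iter(4, 5 * 30240) = fac_iter(4, 151200)
= fac_iter(3, 4 * 151200) = fac_iter(3, 604800)
= fac_iter(2, 3 * 604800) = fac_iter(2, 1814400)
= fac_iter(1, 2 * 1814400) = fac_iter(1, 3628800)
n <= 1, return acc = 3628800


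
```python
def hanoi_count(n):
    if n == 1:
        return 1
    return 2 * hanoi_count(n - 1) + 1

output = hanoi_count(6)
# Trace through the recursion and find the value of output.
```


hanoi_count(6)
= 2 * hanoi_count(5) + 1
= 2 * (2 * hanoi_count(4) + 1) + 1
= 2 * (2 * (2 * hanoi_count(3) + 1) + 1) + 1
= 2 * (2 * (2 * (2 * hanoi_count(2) + 1) + 1) + 1) + 1
= 2 * (2 * (2 * (2 * (2 * hanoi_count(1) + 1) + 1) + 1) + 1) + 1
Now compute bottom-up:
hanoi_count(1) = 1
hanoi_count(2) = 2 * 1 + 1 = 3
hanoi_count(3) = 2 * 3 + 1 = 7
hanoi_count(4) = 2 * 7 + 1 = 15
hanoi_count(5) = 2 * 15 + 1 = 31
hanoi_count(6) = 2 * 31 + 1 = 63
= 63


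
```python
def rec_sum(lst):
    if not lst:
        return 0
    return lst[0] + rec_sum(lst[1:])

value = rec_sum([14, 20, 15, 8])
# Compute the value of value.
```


rec_sum([14, 20, 15, 8])
= 14 + rec_sum([20, 15, 8])
= 14 + 20 + rec_sum([15, 8])
= 14 + 20 + 15 + rec_sum([8])
= 14 + 20 + 15 + 8 + rec_sum([])
= 14 + 20 + 15 + 8 + 0
= 57


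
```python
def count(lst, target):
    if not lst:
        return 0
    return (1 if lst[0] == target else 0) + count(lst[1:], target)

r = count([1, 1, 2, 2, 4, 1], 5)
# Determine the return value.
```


count([1, 1, 2, 2, 4, 1], 5)
lst[0]=1 != 5: 0 + count([1, 2, 2, 4, 1], 5)
lst[0]=1 != 5: 0 + count([2, 2, 4, 1], 5)
lst[0]=2 != 5: 0 + count([2, 4, 1], 5)
lst[0]=2 != 5: 0 + count([4, 1], 5)
lst[0]=4 != 5: 0 + count([1], 5)
lst[0]=1 != 5: 0 + count([], 5)
= 0


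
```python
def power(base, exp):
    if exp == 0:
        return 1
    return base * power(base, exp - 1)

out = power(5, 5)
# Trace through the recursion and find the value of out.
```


power(5, 5)
= 5 * power(5, 4)
= 5 * 5 * power(5, 3)
= 5 * 5 * 5 * power(5, 2)
= 5 * 5 * 5 * 5 * power(5, 1)
= 5 * 5 * 5 * 5 * 5 * power(5, 0)
= 5 * 5 * 5 * 5 * 5 * 1
= 3125


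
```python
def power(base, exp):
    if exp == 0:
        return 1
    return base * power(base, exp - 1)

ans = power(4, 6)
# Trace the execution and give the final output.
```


power(4, 6)
= 4 * power(4, 5)
= 4 * 4 * power(4, 4)
= 4 * 4 * 4 * power(4, 3)
= 4 * 4 * 4 * 4 * power(4, 2)
= 4 * 4 * 4 * 4 * 4 * power(4, 1)
= 4 * 4 * 4 * 4 * 4 * 4 * power(4, 0)
= 4 * 4 * 4 * 4 * 4 * 4 * 1
= 4096


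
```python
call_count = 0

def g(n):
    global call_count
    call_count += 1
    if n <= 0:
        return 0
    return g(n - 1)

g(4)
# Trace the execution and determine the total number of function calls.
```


g(4) calls g(3) calls ... calls g(0)
Total calls: 4 + 1 (for base case) = 5


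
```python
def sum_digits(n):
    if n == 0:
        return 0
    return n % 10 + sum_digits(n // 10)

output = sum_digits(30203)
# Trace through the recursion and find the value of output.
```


sum_digits(30203)
= 3 + sum_digits(3020)
= 3 + 0 + sum_digits(302)
= 3 + 0 + 2 + sum_digits(30)
= 3 + 0 + 2 + 0 + sum_digits(3)
= 3 + 0 + 2 + 0 + 3 + sum_digits(0)
= 3 + 0 + 2 + 0 + 3 + 0
= 8


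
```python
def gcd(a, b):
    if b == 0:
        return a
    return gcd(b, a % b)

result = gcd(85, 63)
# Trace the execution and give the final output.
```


gcd(85, 63)
= gcd(63, 85 % 63) = gcd(63, 22)
= gcd(22, 63 % 22) = gcd(22, 19)
= gcd(19, 22 % 19) = gcd(19, 3)
= gcd(3, 19 % 3) = gcd(3, 1)
= gcd(1, 3 % 1) = gcd(1, 0)
b == 0, return a = 1


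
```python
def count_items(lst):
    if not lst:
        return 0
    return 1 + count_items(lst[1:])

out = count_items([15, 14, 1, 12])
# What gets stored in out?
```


count_items([15, 14, 1, 12])
= 1 + count_items([14, 1, 12])
= 1 + 1 + count_items([1, 12])
= 1 + 1 + 1 + count_items([12])
= 1 + 1 + 1 + 1 + count_items([])
= 1 + 1 + 1 + 1 + 0
= 4


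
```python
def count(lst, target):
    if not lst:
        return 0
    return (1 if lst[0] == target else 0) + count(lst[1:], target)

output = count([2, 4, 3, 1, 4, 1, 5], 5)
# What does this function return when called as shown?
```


count([2, 4, 3, 1, 4, 1, 5], 5)
lst[0]=2 != 5: 0 + count([4, 3, 1, 4, 1, 5], 5)
lst[0]=4 != 5: 0 + count([3, 1, 4, 1, 5], 5)
lst[0]=3 != 5: 0 + count([1, 4, 1, 5], 5)
lst[0]=1 != 5: 0 + count([4, 1, 5], 5)
lst[0]=4 != 5: 0 + count([1, 5], 5)
lst[0]=1 != 5: 0 + count([5], 5)
lst[0]=5 == 5: 1 + count([], 5)
= 1


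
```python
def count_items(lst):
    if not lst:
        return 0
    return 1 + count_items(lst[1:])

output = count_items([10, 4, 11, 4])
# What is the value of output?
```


count_items([10, 4, 11, 4])
= 1 + count_items([4, 11, 4])
= 1 + 1 + count_items([11, 4])
= 1 + 1 + 1 + count_items([4])
= 1 + 1 + 1 + 1 + count_items([])
= 1 + 1 + 1 + 1 + 0
= 4


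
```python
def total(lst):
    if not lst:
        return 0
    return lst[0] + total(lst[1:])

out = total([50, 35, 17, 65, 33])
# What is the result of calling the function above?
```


total([50, 35, 17, 65, 33])
= 50 + total([35, 17, 65, 33])
= 50 + 35 + total([17, 65, 33])
= 50 + 35 + 17 + total([65, 33])
= 50 + 35 + 17 + 65 + total([33])
= 50 + 35 + 17 + 65 + 33 + total([])
= 50 + 35 + 17 + 65 + 33 + 0
= 200


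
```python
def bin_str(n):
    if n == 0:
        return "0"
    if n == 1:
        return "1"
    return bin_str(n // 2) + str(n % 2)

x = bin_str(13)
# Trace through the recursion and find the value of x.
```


bin_str(13)
= bin_str(6) + "1"
= bin_str(3) + "0" + "1"
= bin_str(1) + "1" + "0" + "1"
= "1" + "1" + "0" + "1"
= "1101"


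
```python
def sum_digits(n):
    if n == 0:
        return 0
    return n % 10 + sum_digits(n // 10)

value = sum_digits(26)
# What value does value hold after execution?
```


sum_digits(26)
= 6 + sum_digits(2)
= 6 + 2 + sum_digits(0)
= 6 + 2 + 0
= 8


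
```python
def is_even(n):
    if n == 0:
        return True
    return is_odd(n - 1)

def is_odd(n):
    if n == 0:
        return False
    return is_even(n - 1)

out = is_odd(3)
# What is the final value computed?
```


is_odd(3)
= is_even(2)
= is_odd(1)
= is_even(0)
n == 0: return True
= True


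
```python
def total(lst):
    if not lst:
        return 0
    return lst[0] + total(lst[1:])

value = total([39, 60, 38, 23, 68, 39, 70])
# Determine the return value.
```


total([39, 60, 38, 23, 68, 39, 70])
= 39 + total([60, 38, 23, 68, 39, 70])
= 39 + 60 + total([38, 23, 68, 39, 70])
= 39 + 60 + 38 + total([23, 68, 39, 70])
= 39 + 60 + 38 + 23 + total([68, 39, 70])
= 39 + 60 + 38 + 23 + 68 + total([39, 70])
= 39 + 60 + 38 + 23 + 68 + 39 + total([70])
= 39 + 60 + 38 + 23 + 68 + 39 + 70 + total([])
= 39 + 60 + 38 + 23 + 68 + 39 + 70 + 0
= 337


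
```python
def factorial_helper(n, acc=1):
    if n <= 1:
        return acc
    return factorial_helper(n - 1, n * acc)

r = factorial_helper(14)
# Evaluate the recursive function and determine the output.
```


factorial_helper(14, 1)
= factorial_helper(13, 14 * 1) = factorial_helper(13, 14)
= factorial_helper(12, 13 * 14) = factorial_helper(12, 182)
= factorial_helper(11, 12 * 182) = factorial_helper(11, 2184)
= factorial_helper(10, 11 * 2184) = factorial_helper(10, 24024)
= factorial_helper(9, 10 * 24024) = factorial_helper(9, 240240)
= factorial_helper(8, 9 * 240240) = factorial_helper(8, 2162160)
= factorial_helper(7, 8 * 2162160) = factorial_helper(7, 17297280)
= factorial_helper(6, 7 * 17297280) = factorial_helper(6, 121080960)
= factorial_helper(5, 6 * 121080960) = factorial_helper(5, 726485760)
= factorial_helper(4, 5 * 726485760) = factorial_helper(4, 3632428800)
= factorial_helper(3, 4 * 3632428800) = factorial_helper(3, 14529715200)
= factorial_helper(2, 3 * 14529715200) = factorial_helper(2, 43589145600)
= factorial_helper(1, 2 * 43589145600) = factorial_helper(1, 87178291200)
n <= 1, return acc = 87178291200


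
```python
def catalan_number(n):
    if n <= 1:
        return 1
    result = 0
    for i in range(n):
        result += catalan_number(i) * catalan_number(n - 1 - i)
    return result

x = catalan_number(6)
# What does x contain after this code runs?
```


catalan_number(6)
= sum of catalan_number(i) * catalan_number(6-1-i) for i in 0..5
First compute sub-values bottom-up:
  catalan_number(0) = 1, catalan_number(1) = 1
  catalan_number(2) = 1*1 + 1*1 = 2
  catalan_number(3) = 1*2 + 1*1 + 2*1 = 5
  catalan_number(4) = 1*5 + 1*2 + 2*1 + 5*1 = 14
  catalan_number(5) = 1*14 + 1*5 + 2*2 + 5*1 + 14*1 = 42
Now catalan_number(6):
  catalan_number(0)*catalan_number(5) = 1*42 = 42
  catalan_number(1)*catalan_number(4) = 1*14 = 14
  catalan_number(2)*catalan_number(3) = 2*5 = 10
  catalan_number(3)*catalan_number(2) = 5*2 = 10
  catalan_number(4)*catalan_number(1) = 14*1 = 14
  catalan_number(5)*catalan_number(0) = 42*1 = 42
= 42 + 14 + 10 + 10 + 14 + 42
= 132


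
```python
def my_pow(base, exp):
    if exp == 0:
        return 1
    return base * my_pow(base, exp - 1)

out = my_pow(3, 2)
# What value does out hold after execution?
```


my_pow(3, 2)
= 3 * my_pow(3, 1)
= 3 * 3 * my_pow(3, 0)
= 3 * 3 * 1
= 9


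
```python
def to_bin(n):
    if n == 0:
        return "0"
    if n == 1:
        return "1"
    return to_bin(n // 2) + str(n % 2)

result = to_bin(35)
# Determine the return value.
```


to_bin(35)
= to_bin(17) + "1"
= to_bin(8) + "1" + "1"
= to_bin(4) + "0" + "1" + "1"
= to_bin(2) + "0" + "0" + "1" + "1"
= to_bin(1) + "0" + "0" + "0" + "1" + "1"
= "1" + "0" + "0" + "0" + "1" + "1"
= "100011"


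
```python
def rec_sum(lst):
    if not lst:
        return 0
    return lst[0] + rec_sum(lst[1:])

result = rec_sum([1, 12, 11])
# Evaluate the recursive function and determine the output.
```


rec_sum([1, 12, 11])
= 1 + rec_sum([12, 11])
= 1 + 12 + rec_sum([11])
= 1 + 12 + 11 + rec_sum([])
= 1 + 12 + 11 + 0
= 24


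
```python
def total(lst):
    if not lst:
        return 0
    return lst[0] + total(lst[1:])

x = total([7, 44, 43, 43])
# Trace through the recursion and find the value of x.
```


total([7, 44, 43, 43])
= 7 + total([44, 43, 43])
= 7 + 44 + total([43, 43])
= 7 + 44 + 43 + total([43])
= 7 + 44 + 43 + 43 + total([])
= 7 + 44 + 43 + 43 + 0
= 137


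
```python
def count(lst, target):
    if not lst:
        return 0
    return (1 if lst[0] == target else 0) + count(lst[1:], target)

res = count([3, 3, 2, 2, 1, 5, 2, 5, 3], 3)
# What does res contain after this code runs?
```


count([3, 3, 2, 2, 1, 5, 2, 5, 3], 3)
lst[0]=3 == 3: 1 + count([3, 2, 2, 1, 5, 2, 5, 3], 3)
lst[0]=3 == 3: 1 + count([2, 2, 1, 5, 2, 5, 3], 3)
lst[0]=2 != 3: 0 + count([2, 1, 5, 2, 5, 3], 3)
lst[0]=2 != 3: 0 + count([1, 5, 2, 5, 3], 3)
lst[0]=1 != 3: 0 + count([5, 2, 5, 3], 3)
lst[0]=5 != 3: 0 + count([2, 5, 3], 3)
lst[0]=2 != 3: 0 + count([5, 3], 3)
lst[0]=5 != 3: 0 + count([3], 3)
lst[0]=3 == 3: 1 + count([], 3)
= 3


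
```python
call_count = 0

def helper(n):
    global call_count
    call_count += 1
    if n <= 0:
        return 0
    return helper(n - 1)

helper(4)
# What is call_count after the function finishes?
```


helper(4) calls helper(3) calls ... calls helper(0)
Total calls: 4 + 1 (for base case) = 5


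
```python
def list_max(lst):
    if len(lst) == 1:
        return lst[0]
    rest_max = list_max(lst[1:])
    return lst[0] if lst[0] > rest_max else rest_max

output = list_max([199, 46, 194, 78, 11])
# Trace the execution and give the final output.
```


list_max([199, 46, 194, 78, 11])
= compare 199 with list_max([46, 194, 78, 11])
= compare 46 with list_max([194, 78, 11])
= compare 194 with list_max([78, 11])
= compare 78 with list_max([11])
Base: list_max([11]) = 11
compare 78 with 11: max = 78
compare 194 with 78: max = 194
compare 46 with 194: max = 194
compare 199 with 194: max = 199
= 199


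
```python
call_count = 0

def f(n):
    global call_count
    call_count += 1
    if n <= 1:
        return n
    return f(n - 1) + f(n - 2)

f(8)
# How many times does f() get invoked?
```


f(8) calls f(7) and f(6); each non-base call branches into two more.
Let C(k) = total number of calls made by f(k), including the call to f(k) itself.
Base cases: C(0) = 1, C(1) = 1
Recurrence: C(k) = 1 + C(k-1) + C(k-2)
  C(2) = 1 + C(1) + C(0) = 1 + 1 + 1 = 3
  C(3) = 1 + C(2) + C(1) = 1 + 3 + 1 = 5
  C(4) = 1 + C(3) + C(2) = 1 + 5 + 3 = 9
  C(5) = 1 + C(4) + C(3) = 1 + 9 + 5 = 15
  C(6) = 1 + C(5) + C(4) = 1 + 15 + 9 = 25
  C(7) = 1 + C(6) + C(5) = 1 + 25 + 15 = 41
  C(8) = 1 + C(7) + C(6) = 1 + 41 + 25 = 67
Total calls = C(8) = 67


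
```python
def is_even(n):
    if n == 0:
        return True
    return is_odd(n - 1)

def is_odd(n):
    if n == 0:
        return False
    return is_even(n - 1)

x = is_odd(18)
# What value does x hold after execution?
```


is_odd(18)
= is_even(17)
= is_odd(16)
= is_even(15)
= is_odd(14)
= is_even(13)
= is_odd(12)
= is_even(11)
= is_odd(10)
= is_even(9)
= is_odd(8)
= is_even(7)
= is_odd(6)
= is_even(5)
= is_odd(4)
= is_even(3)
= is_odd(2)
= is_even(1)
= is_odd(0)
n == 0: return False
= False


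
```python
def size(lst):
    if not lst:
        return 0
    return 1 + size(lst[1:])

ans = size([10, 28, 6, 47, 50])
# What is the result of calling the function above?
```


size([10, 28, 6, 47, 50])
= 1 + size([28, 6, 47, 50])
= 1 + 1 + size([6, 47, 50])
= 1 + 1 + 1 + size([47, 50])
= 1 + 1 + 1 + 1 + size([50])
= 1 + 1 + 1 + 1 + 1 + size([])
= 1 + 1 + 1 + 1 + 1 + 0
= 5


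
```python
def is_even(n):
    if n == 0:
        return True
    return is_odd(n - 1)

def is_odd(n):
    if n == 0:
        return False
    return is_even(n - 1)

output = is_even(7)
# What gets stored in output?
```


is_even(7)
= is_odd(6)
= is_even(5)
= is_odd(4)
= is_even(3)
= is_odd(2)
= is_even(1)
= is_odd(0)
n == 0: return False
= False


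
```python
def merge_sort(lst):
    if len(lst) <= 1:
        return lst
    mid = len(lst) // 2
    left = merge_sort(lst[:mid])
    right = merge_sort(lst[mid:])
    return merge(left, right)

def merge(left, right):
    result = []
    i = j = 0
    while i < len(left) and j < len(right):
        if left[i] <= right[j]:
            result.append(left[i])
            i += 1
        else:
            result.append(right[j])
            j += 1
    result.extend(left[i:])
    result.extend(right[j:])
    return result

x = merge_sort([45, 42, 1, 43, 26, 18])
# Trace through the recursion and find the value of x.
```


merge_sort([45, 42, 1, 43, 26, 18])
Split into [45, 42, 1] and [43, 26, 18]
Left sorted: [1, 42, 45]
Right sorted: [18, 26, 43]
Merge [1, 42, 45] and [18, 26, 43]
= [1, 18, 26, 42, 43, 45]


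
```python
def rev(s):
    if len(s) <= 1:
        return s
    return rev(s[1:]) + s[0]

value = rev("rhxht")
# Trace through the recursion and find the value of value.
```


rev("rhxht")
= rev("hxht") + "r"
= rev("xht") + "h" + "r"
= rev("ht") + "x" + "h" + "r"
= rev("t") + "h" + "x" + "h" + "r"
= "t" + "h" + "x" + "h" + "r"
= "thxhr"


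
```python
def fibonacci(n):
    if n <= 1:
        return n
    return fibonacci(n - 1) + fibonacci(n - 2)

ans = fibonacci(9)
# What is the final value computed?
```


fibonacci(9)
= fibonacci(8) + fibonacci(7)
= (fibonacci(7) + fibonacci(6)) + fibonacci(7)
Computing bottom-up: fibonacci(0)=0, fibonacci(1)=1, fibonacci(2)=1, fibonacci(3)=2, fibonacci(4)=3, fibonacci(5)=5, fibonacci(6)=8, fibonacci(7)=13, fibonacci(8)=21, fibonacci(9)=34
= 34


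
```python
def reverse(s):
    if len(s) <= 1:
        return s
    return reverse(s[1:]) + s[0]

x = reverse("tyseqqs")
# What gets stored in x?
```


reverse("tyseqqs")
= reverse("yseqqs") + "t"
= reverse("seqqs") + "y" + "t"
= reverse("eqqs") + "s" + "y" + "t"
= reverse("qqs") + "e" + "s" + "y" + "t"
= reverse("qs") + "q" + "e" + "s" + "y" + "t"
= reverse("s") + "q" + "q" + "e" + "s" + "y" + "t"
= "s" + "q" + "q" + "e" + "s" + "y" + "t"
= "sqqesyt"


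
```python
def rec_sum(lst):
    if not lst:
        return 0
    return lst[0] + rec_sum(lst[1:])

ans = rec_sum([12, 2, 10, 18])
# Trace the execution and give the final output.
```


rec_sum([12, 2, 10, 18])
= 12 + rec_sum([2, 10, 18])
= 12 + 2 + rec_sum([10, 18])
= 12 + 2 + 10 + rec_sum([18])
= 12 + 2 + 10 + 18 + rec_sum([])
= 12 + 2 + 10 + 18 + 0
= 42


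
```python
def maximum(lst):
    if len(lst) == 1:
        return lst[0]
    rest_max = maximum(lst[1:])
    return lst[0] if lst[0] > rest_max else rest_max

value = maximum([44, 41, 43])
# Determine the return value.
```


maximum([44, 41, 43])
= compare 44 with maximum([41, 43])
= compare 41 with maximum([43])
Base: maximum([43]) = 43
compare 41 with 43: max = 43
compare 44 with 43: max = 44
= 44


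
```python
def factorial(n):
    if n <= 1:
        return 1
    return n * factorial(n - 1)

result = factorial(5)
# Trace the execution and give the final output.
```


factorial(5)
= 5 * factorial(4)
= 5 * 4 * factorial(3)
= 5 * 4 * 3 * factorial(2)
= 5 * 4 * 3 * 2 * factorial(1)
= 5 * 4 * 3 * 2 * 1
= 120


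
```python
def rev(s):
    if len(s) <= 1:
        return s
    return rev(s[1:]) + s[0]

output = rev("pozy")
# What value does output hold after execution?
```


rev("pozy")
= rev("ozy") + "p"
= rev("zy") + "o" + "p"
= rev("y") + "z" + "o" + "p"
= "y" + "z" + "o" + "p"
= "yzop"


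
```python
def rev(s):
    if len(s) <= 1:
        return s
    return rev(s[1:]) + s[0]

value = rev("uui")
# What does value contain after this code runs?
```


rev("uui")
= rev("ui") + "u"
= rev("i") + "u" + "u"
= "i" + "u" + "u"
= "iuu"


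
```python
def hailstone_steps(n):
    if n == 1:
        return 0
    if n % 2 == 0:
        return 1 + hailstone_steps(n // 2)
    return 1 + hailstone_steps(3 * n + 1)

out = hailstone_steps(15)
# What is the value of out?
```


hailstone_steps(15)
15 is odd -> 3*15+1 = 46 -> hailstone_steps(46)
46 is even -> hailstone_steps(23)
23 is odd -> 3*23+1 = 70 -> hailstone_steps(70)
70 is even -> hailstone_steps(35)
35 is odd -> 3*35+1 = 106 -> hailstone_steps(106)
106 is even -> hailstone_steps(53)
53 is odd -> 3*53+1 = 160 -> hailstone_steps(160)
160 is even -> hailstone_steps(80)
80 is even -> hailstone_steps(40)
40 is even -> hailstone_steps(20)
20 is even -> hailstone_steps(10)
10 is even -> hailstone_steps(5)
5 is odd -> 3*5+1 = 16 -> hailstone_steps(16)
16 is even -> hailstone_steps(8)
8 is even -> hailstone_steps(4)
4 is even -> hailstone_steps(2)
2 is even -> hailstone_steps(1)
Reached 1 after 17 steps
= 17


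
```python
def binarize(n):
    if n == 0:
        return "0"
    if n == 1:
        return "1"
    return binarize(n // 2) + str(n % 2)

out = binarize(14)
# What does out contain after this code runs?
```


binarize(14)
= binarize(7) + "0"
= binarize(3) + "1" + "0"
= binarize(1) + "1" + "1" + "0"
= "1" + "1" + "1" + "0"
= "1110"


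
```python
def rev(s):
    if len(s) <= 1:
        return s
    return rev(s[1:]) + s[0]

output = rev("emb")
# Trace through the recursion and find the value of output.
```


rev("emb")
= rev("mb") + "e"
= rev("b") + "m" + "e"
= "b" + "m" + "e"
= "bme"


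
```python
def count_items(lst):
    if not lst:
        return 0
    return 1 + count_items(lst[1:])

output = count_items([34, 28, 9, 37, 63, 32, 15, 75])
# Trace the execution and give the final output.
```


count_items([34, 28, 9, 37, 63, 32, 15, 75])
= 1 + count_items([28, 9, 37, 63, 32, 15, 75])
= 1 + 1 + count_items([9, 37, 63, 32, 15, 75])
= 1 + 1 + 1 + count_items([37, 63, 32, 15, 75])
= 1 + 1 + 1 + 1 + count_items([63, 32, 15, 75])
= 1 + 1 + 1 + 1 + 1 + count_items([32, 15, 75])
= 1 + 1 + 1 + 1 + 1 + 1 + count_items([15, 75])
= 1 + 1 + 1 + 1 + 1 + 1 + 1 + count_items([75])
= 1 + 1 + 1 + 1 + 1 + 1 + 1 + 1 + count_items([])
= 1 + 1 + 1 + 1 + 1 + 1 + 1 + 1 + 0
= 8


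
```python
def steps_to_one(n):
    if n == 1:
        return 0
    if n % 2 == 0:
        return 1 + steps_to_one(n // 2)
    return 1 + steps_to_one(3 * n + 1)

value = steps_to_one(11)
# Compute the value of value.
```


steps_to_one(11)
11 is odd -> 3*11+1 = 34 -> steps_to_one(34)
34 is even -> steps_to_one(17)
17 is odd -> 3*17+1 = 52 -> steps_to_one(52)
52 is even -> steps_to_one(26)
26 is even -> steps_to_one(13)
13 is odd -> 3*13+1 = 40 -> steps_to_one(40)
40 is even -> steps_to_one(20)
20 is even -> steps_to_one(10)
10 is even -> steps_to_one(5)
5 is odd -> 3*5+1 = 16 -> steps_to_one(16)
16 is even -> steps_to_one(8)
8 is even -> steps_to_one(4)
4 is even -> steps_to_one(2)
2 is even -> steps_to_one(1)
Reached 1 after 14 steps
= 14


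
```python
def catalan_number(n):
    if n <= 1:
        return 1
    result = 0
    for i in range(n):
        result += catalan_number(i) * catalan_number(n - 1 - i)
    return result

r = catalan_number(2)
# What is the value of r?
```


catalan_number(2)
= sum of catalan_number(i) * catalan_number(2-1-i) for i in 0..1
  catalan_number(0)*catalan_number(1) = 1*1 = 1
  catalan_number(1)*catalan_number(0) = 1*1 = 1
= 1 + 1
= 2


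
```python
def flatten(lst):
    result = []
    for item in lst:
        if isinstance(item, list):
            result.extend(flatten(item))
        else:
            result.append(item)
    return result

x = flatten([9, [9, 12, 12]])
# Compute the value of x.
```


flatten([9, [9, 12, 12]])
Processing each element:
  9 is not a list -> append 9
  [9, 12, 12] is a list -> flatten recursively -> [9, 12, 12]
= [9, 9, 12, 12]


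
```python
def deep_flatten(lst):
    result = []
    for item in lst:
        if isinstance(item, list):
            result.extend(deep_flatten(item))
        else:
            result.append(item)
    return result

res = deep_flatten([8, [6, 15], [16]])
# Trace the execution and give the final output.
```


deep_flatten([8, [6, 15], [16]])
Processing each element:
  8 is not a list -> append 8
  [6, 15] is a list -> deep_flatten recursively -> [6, 15]
  [16] is a list -> deep_flatten recursively -> [16]
= [8, 6, 15, 16]


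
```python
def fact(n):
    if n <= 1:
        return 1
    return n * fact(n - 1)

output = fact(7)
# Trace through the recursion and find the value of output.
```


fact(7)
= 7 * fact(6)
= 7 * 6 * fact(5)
= 7 * 6 * 5 * fact(4)
= 7 * 6 * 5 * 4 * fact(3)
= 7 * 6 * 5 * 4 * 3 * fact(2)
= 7 * 6 * 5 * 4 * 3 * 2 * fact(1)
= 7 * 6 * 5 * 4 * 3 * 2 * 1
= 5040


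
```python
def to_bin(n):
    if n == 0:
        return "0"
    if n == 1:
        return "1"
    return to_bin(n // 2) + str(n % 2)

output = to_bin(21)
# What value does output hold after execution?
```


to_bin(21)
= to_bin(10) + "1"
= to_bin(5) + "0" + "1"
= to_bin(2) + "1" + "0" + "1"
= to_bin(1) + "0" + "1" + "0" + "1"
= "1" + "0" + "1" + "0" + "1"
= "10101"


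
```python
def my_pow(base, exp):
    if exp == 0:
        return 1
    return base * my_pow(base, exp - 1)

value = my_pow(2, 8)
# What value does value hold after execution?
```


my_pow(2, 8)
= 2 * my_pow(2, 7)
= 2 * 2 * my_pow(2, 6)
= 2 * 2 * 2 * my_pow(2, 5)
= 2 * 2 * 2 * 2 * my_pow(2, 4)
= 2 * 2 * 2 * 2 * 2 * my_pow(2, 3)
= 2 * 2 * 2 * 2 * 2 * 2 * my_pow(2, 2)
= 2 * 2 * 2 * 2 * 2 * 2 * 2 * my_pow(2, 1)
= 2 * 2 * 2 * 2 * 2 * 2 * 2 * 2 * my_pow(2, 0)
= 2 * 2 * 2 * 2 * 2 * 2 * 2 * 2 * 1
= 256


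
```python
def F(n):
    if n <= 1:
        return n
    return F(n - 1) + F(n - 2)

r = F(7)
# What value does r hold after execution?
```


F(7)
= F(6) + F(5)
= (F(5) + F(4)) + F(5)
Computing bottom-up: F(0)=0, F(1)=1, F(2)=1, F(3)=2, F(4)=3, F(5)=5, F(6)=8, F(7)=13
= 13


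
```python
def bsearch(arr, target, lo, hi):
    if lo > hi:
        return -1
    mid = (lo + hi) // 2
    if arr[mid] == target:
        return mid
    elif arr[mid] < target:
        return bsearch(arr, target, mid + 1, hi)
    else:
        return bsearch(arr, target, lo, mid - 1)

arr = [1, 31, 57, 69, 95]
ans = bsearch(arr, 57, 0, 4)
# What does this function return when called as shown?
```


bsearch(arr, 57, 0, 4)
lo=0, hi=4, mid=2, arr[mid]=57
arr[2] == 57, found at index 2
= 2


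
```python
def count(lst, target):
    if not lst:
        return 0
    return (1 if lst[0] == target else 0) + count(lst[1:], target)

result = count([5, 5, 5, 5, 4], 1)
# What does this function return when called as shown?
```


count([5, 5, 5, 5, 4], 1)
lst[0]=5 != 1: 0 + count([5, 5, 5, 4], 1)
lst[0]=5 != 1: 0 + count([5, 5, 4], 1)
lst[0]=5 != 1: 0 + count([5, 4], 1)
lst[0]=5 != 1: 0 + count([4], 1)
lst[0]=4 != 1: 0 + count([], 1)
= 0


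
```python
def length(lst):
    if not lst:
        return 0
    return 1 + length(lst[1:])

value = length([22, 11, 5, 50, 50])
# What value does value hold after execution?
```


length([22, 11, 5, 50, 50])
= 1 + length([11, 5, 50, 50])
= 1 + 1 + length([5, 50, 50])
= 1 + 1 + 1 + length([50, 50])
= 1 + 1 + 1 + 1 + length([50])
= 1 + 1 + 1 + 1 + 1 + length([])
= 1 + 1 + 1 + 1 + 1 + 0
= 5


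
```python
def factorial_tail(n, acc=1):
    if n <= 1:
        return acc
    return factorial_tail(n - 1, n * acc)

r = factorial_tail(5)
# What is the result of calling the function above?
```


factorial_tail(5, 1)
= factorial_tail(4, 5 * 1) = factorial_tail(4, 5)
= factorial_tail(3, 4 * 5) = factorial_tail(3, 20)
= factorial_tail(2, 3 * 20) = factorial_tail(2, 60)
= factorial_tail(1, 2 * 60) = factorial_tail(1, 120)
n <= 1, return acc = 120
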